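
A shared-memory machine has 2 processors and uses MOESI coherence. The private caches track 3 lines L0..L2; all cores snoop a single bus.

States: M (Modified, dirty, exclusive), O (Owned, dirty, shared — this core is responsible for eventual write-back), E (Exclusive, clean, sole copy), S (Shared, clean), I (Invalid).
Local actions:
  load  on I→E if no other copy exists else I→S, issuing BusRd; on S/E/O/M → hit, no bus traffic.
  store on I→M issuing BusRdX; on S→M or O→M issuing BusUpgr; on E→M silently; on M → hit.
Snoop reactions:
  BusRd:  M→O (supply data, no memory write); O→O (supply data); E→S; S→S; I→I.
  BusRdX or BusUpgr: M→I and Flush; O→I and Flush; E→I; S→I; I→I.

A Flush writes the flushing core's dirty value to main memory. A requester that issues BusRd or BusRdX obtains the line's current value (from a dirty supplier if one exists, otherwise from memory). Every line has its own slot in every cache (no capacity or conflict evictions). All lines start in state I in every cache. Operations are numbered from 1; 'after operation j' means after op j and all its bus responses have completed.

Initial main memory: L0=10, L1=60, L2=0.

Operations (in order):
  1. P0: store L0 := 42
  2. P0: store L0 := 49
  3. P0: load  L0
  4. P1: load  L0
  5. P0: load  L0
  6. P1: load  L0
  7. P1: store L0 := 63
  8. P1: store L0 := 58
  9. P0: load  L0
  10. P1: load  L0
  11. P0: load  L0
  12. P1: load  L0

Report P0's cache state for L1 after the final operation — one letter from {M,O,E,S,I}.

step 1: P0: store L0 := 42  ⟶  MI  (L0)  txn=BusRdX  M[L0]=10
step 2: P0: store L0 := 49  ⟶  MI  (L0)  txn=∅  M[L0]=10
step 3: P0: load  L0  ⟶  MI  (L0)  txn=∅  M[L0]=10
step 4: P1: load  L0  ⟶  OS  (L0)  txn=BusRd  M[L0]=10
step 5: P0: load  L0  ⟶  OS  (L0)  txn=∅  M[L0]=10
step 6: P1: load  L0  ⟶  OS  (L0)  txn=∅  M[L0]=10
step 7: P1: store L0 := 63  ⟶  IM  (L0)  txn=BusUpgr+Flush  M[L0]=49
step 8: P1: store L0 := 58  ⟶  IM  (L0)  txn=∅  M[L0]=49
step 9: P0: load  L0  ⟶  SO  (L0)  txn=BusRd  M[L0]=49
step 10: P1: load  L0  ⟶  SO  (L0)  txn=∅  M[L0]=49
step 11: P0: load  L0  ⟶  SO  (L0)  txn=∅  M[L0]=49
step 12: P1: load  L0  ⟶  SO  (L0)  txn=∅  M[L0]=49

state = I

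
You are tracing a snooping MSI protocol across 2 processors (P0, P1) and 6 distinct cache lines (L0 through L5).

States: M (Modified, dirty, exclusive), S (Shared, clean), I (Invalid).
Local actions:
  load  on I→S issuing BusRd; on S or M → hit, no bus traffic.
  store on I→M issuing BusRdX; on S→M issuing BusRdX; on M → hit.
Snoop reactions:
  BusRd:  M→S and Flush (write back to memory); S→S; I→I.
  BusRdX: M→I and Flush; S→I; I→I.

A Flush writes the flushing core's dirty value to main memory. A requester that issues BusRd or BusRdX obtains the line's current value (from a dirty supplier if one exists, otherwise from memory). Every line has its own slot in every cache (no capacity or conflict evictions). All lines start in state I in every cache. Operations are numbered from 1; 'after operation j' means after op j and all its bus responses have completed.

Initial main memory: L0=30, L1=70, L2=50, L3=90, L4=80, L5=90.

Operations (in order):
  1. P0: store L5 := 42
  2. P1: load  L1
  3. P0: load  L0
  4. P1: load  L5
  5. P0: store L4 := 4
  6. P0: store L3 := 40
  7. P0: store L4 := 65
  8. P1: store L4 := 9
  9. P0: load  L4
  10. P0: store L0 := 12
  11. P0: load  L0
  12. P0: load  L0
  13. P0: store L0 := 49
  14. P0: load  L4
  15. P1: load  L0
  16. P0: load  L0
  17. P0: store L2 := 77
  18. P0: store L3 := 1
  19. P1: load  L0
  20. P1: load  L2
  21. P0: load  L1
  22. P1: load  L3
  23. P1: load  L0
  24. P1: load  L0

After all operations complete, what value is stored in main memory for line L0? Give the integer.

[1] P0: store L5 := 42 | P0:M(42), P1:I | bus: BusRdX
[2] P1: load  L1 | P0:I, P1:S(70) | bus: BusRd
[3] P0: load  L0 | P0:S(30), P1:I | bus: BusRd
[4] P1: load  L5 | P0:S(42), P1:S(42) | bus: BusRd,Flush
[5] P0: store L4 := 4 | P0:M(4), P1:I | bus: BusRdX
[6] P0: store L3 := 40 | P0:M(40), P1:I | bus: BusRdX
[7] P0: store L4 := 65 | P0:M(65), P1:I | bus: none
[8] P1: store L4 := 9 | P0:I, P1:M(9) | bus: BusRdX,Flush
[9] P0: load  L4 | P0:S(9), P1:S(9) | bus: BusRd,Flush
[10] P0: store L0 := 12 | P0:M(12), P1:I | bus: BusRdX
[11] P0: load  L0 | P0:M(12), P1:I | bus: none
[12] P0: load  L0 | P0:M(12), P1:I | bus: none
[13] P0: store L0 := 49 | P0:M(49), P1:I | bus: none
[14] P0: load  L4 | P0:S(9), P1:S(9) | bus: none
[15] P1: load  L0 | P0:S(49), P1:S(49) | bus: BusRd,Flush
[16] P0: load  L0 | P0:S(49), P1:S(49) | bus: none
[17] P0: store L2 := 77 | P0:M(77), P1:I | bus: BusRdX
[18] P0: store L3 := 1 | P0:M(1), P1:I | bus: none
[19] P1: load  L0 | P0:S(49), P1:S(49) | bus: none
[20] P1: load  L2 | P0:S(77), P1:S(77) | bus: BusRd,Flush
[21] P0: load  L1 | P0:S(70), P1:S(70) | bus: BusRd
[22] P1: load  L3 | P0:S(1), P1:S(1) | bus: BusRd,Flush
[23] P1: load  L0 | P0:S(49), P1:S(49) | bus: none
[24] P1: load  L0 | P0:S(49), P1:S(49) | bus: none

memory[L0] = 49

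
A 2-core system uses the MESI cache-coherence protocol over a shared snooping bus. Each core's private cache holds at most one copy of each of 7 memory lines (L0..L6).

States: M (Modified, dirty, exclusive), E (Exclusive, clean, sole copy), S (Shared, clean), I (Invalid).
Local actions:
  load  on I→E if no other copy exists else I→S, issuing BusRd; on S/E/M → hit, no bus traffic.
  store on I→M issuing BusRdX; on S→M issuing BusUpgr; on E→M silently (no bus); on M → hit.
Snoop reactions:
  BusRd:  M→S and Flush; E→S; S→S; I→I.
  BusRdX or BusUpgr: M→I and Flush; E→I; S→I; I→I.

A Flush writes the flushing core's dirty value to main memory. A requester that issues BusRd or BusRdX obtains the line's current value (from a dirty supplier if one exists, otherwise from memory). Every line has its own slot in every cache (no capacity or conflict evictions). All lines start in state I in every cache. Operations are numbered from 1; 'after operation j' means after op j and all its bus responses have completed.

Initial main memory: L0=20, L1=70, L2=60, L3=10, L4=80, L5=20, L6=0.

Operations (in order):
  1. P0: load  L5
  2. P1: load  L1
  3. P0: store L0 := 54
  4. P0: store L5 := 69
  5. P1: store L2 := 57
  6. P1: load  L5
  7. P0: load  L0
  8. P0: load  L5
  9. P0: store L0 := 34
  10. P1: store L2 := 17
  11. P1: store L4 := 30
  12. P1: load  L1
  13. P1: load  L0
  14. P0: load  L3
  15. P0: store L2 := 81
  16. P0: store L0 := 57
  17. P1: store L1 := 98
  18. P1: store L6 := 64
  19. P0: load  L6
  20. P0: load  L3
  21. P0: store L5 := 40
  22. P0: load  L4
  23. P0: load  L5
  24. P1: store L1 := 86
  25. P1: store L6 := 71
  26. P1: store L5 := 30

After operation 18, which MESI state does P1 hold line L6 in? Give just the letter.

  op1 P0: load  L5 → E/I on L5; bus BusRd; mem=20
  op2 P1: load  L1 → I/E on L1; bus BusRd; mem=70
  op3 P0: store L0 := 54 → M/I on L0; bus BusRdX; mem=20
  op4 P0: store L5 := 69 → M/I on L5; bus (none); mem=20
  op5 P1: store L2 := 57 → I/M on L2; bus BusRdX; mem=60
  op6 P1: load  L5 → S/S on L5; bus BusRd Flush; mem=69
  op7 P0: load  L0 → M/I on L0; bus (none); mem=20
  op8 P0: load  L5 → S/S on L5; bus (none); mem=69
  op9 P0: store L0 := 34 → M/I on L0; bus (none); mem=20
  op10 P1: store L2 := 17 → I/M on L2; bus (none); mem=60
  op11 P1: store L4 := 30 → I/M on L4; bus BusRdX; mem=80
  op12 P1: load  L1 → I/E on L1; bus (none); mem=70
  op13 P1: load  L0 → S/S on L0; bus BusRd Flush; mem=34
  op14 P0: load  L3 → E/I on L3; bus BusRd; mem=10
  op15 P0: store L2 := 81 → M/I on L2; bus BusRdX Flush; mem=17
  op16 P0: store L0 := 57 → M/I on L0; bus BusUpgr; mem=34
  op17 P1: store L1 := 98 → I/M on L1; bus (none); mem=70
  op18 P1: store L6 := 64 → I/M on L6; bus BusRdX; mem=0
  op19 P0: load  L6 → S/S on L6; bus BusRd Flush; mem=64
  op20 P0: load  L3 → E/I on L3; bus (none); mem=10
  op21 P0: store L5 := 40 → M/I on L5; bus BusUpgr; mem=69
  op22 P0: load  L4 → S/S on L4; bus BusRd Flush; mem=30
  op23 P0: load  L5 → M/I on L5; bus (none); mem=69
  op24 P1: store L1 := 86 → I/M on L1; bus (none); mem=70
  op25 P1: store L6 := 71 → I/M on L6; bus BusUpgr; mem=64
  op26 P1: store L5 := 30 → I/M on L5; bus BusRdX Flush; mem=40

state = M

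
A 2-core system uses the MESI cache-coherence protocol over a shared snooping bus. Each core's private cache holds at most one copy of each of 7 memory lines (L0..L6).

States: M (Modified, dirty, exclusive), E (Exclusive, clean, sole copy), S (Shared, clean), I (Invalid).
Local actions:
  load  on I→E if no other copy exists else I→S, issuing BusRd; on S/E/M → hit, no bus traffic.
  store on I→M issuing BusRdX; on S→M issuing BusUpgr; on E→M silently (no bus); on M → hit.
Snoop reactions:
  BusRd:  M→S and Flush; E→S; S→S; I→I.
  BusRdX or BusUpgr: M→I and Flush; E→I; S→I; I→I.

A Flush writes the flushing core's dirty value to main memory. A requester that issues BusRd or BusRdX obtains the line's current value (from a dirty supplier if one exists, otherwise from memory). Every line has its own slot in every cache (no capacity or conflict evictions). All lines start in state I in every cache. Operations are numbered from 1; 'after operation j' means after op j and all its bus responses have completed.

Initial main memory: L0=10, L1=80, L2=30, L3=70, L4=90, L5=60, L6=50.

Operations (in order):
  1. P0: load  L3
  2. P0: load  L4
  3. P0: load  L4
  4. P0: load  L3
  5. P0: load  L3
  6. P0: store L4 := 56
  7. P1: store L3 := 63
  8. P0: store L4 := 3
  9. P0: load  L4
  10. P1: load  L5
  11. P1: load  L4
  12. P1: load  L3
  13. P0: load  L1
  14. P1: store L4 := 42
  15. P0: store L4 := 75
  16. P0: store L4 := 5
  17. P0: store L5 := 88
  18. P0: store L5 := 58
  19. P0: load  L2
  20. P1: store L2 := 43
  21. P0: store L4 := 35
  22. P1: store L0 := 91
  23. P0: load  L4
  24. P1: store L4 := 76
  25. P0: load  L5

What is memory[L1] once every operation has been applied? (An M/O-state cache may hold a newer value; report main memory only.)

[1] P0: load  L3 | P0:E(70), P1:I | bus: BusRd
[2] P0: load  L4 | P0:E(90), P1:I | bus: BusRd
[3] P0: load  L4 | P0:E(90), P1:I | bus: none
[4] P0: load  L3 | P0:E(70), P1:I | bus: none
[5] P0: load  L3 | P0:E(70), P1:I | bus: none
[6] P0: store L4 := 56 | P0:M(56), P1:I | bus: none
[7] P1: store L3 := 63 | P0:I, P1:M(63) | bus: BusRdX
[8] P0: store L4 := 3 | P0:M(3), P1:I | bus: none
[9] P0: load  L4 | P0:M(3), P1:I | bus: none
[10] P1: load  L5 | P0:I, P1:E(60) | bus: BusRd
[11] P1: load  L4 | P0:S(3), P1:S(3) | bus: BusRd,Flush
[12] P1: load  L3 | P0:I, P1:M(63) | bus: none
[13] P0: load  L1 | P0:E(80), P1:I | bus: BusRd
[14] P1: store L4 := 42 | P0:I, P1:M(42) | bus: BusUpgr
[15] P0: store L4 := 75 | P0:M(75), P1:I | bus: BusRdX,Flush
[16] P0: store L4 := 5 | P0:M(5), P1:I | bus: none
[17] P0: store L5 := 88 | P0:M(88), P1:I | bus: BusRdX
[18] P0: store L5 := 58 | P0:M(58), P1:I | bus: none
[19] P0: load  L2 | P0:E(30), P1:I | bus: BusRd
[20] P1: store L2 := 43 | P0:I, P1:M(43) | bus: BusRdX
[21] P0: store L4 := 35 | P0:M(35), P1:I | bus: none
[22] P1: store L0 := 91 | P0:I, P1:M(91) | bus: BusRdX
[23] P0: load  L4 | P0:M(35), P1:I | bus: none
[24] P1: store L4 := 76 | P0:I, P1:M(76) | bus: BusRdX,Flush
[25] P0: load  L5 | P0:M(58), P1:I | bus: none

memory[L1] = 80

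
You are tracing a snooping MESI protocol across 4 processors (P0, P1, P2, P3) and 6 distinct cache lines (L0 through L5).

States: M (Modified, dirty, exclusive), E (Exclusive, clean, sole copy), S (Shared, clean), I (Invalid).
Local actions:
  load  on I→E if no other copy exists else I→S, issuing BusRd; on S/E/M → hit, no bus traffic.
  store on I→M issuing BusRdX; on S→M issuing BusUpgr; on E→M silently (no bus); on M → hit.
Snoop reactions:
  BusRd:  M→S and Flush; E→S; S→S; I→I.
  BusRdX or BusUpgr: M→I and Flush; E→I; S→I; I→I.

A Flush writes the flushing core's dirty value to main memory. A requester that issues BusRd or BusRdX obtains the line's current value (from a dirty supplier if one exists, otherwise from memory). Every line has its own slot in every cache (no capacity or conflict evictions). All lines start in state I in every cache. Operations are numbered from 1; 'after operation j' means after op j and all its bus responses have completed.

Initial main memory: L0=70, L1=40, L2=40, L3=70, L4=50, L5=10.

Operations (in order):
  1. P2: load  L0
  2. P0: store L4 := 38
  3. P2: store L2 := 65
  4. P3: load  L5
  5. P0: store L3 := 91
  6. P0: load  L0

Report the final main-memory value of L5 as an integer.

memory[L5] = 10

[1] P2: load  L0 | P0:I, P1:I, P2:E(70), P3:I | bus: BusRd
[2] P0: store L4 := 38 | P0:M(38), P1:I, P2:I, P3:I | bus: BusRdX
[3] P2: store L2 := 65 | P0:I, P1:I, P2:M(65), P3:I | bus: BusRdX
[4] P3: load  L5 | P0:I, P1:I, P2:I, P3:E(10) | bus: BusRd
[5] P0: store L3 := 91 | P0:M(91), P1:I, P2:I, P3:I | bus: BusRdX
[6] P0: load  L0 | P0:S(70), P1:I, P2:S(70), P3:I | bus: BusRd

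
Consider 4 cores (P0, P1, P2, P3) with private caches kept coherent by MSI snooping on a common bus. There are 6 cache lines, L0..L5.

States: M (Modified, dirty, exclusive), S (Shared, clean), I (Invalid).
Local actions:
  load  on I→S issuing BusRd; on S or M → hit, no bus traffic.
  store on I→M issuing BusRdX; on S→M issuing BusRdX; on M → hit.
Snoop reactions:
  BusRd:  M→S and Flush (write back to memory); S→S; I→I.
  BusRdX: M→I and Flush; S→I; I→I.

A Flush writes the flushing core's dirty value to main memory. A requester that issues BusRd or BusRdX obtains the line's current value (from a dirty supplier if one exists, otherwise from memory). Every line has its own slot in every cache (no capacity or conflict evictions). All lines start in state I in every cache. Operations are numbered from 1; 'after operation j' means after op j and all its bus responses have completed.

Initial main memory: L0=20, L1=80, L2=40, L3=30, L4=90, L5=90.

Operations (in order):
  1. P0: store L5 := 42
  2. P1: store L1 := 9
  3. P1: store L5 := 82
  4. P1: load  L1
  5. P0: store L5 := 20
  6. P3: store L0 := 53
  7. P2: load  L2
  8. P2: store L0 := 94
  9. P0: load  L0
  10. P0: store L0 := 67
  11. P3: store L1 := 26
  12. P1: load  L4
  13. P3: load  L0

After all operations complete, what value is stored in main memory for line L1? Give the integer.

memory[L1] = 9

1. P0: store L5 := 42  bus=[BusRdX]  L5: P0=M P1=I P2=I P3=I  mem[L5]=90
2. P1: store L1 := 9  bus=[BusRdX]  L1: P0=I P1=M P2=I P3=I  mem[L1]=80
3. P1: store L5 := 82  bus=[BusRdX,Flush]  L5: P0=I P1=M P2=I P3=I  mem[L5]=42
4. P1: load  L1  bus=[-]  L1: P0=I P1=M P2=I P3=I  mem[L1]=80
5. P0: store L5 := 20  bus=[BusRdX,Flush]  L5: P0=M P1=I P2=I P3=I  mem[L5]=82
6. P3: store L0 := 53  bus=[BusRdX]  L0: P0=I P1=I P2=I P3=M  mem[L0]=20
7. P2: load  L2  bus=[BusRd]  L2: P0=I P1=I P2=S P3=I  mem[L2]=40
8. P2: store L0 := 94  bus=[BusRdX,Flush]  L0: P0=I P1=I P2=M P3=I  mem[L0]=53
9. P0: load  L0  bus=[BusRd,Flush]  L0: P0=S P1=I P2=S P3=I  mem[L0]=94
10. P0: store L0 := 67  bus=[BusRdX]  L0: P0=M P1=I P2=I P3=I  mem[L0]=94
11. P3: store L1 := 26  bus=[BusRdX,Flush]  L1: P0=I P1=I P2=I P3=M  mem[L1]=9
12. P1: load  L4  bus=[BusRd]  L4: P0=I P1=S P2=I P3=I  mem[L4]=90
13. P3: load  L0  bus=[BusRd,Flush]  L0: P0=S P1=I P2=I P3=S  mem[L0]=67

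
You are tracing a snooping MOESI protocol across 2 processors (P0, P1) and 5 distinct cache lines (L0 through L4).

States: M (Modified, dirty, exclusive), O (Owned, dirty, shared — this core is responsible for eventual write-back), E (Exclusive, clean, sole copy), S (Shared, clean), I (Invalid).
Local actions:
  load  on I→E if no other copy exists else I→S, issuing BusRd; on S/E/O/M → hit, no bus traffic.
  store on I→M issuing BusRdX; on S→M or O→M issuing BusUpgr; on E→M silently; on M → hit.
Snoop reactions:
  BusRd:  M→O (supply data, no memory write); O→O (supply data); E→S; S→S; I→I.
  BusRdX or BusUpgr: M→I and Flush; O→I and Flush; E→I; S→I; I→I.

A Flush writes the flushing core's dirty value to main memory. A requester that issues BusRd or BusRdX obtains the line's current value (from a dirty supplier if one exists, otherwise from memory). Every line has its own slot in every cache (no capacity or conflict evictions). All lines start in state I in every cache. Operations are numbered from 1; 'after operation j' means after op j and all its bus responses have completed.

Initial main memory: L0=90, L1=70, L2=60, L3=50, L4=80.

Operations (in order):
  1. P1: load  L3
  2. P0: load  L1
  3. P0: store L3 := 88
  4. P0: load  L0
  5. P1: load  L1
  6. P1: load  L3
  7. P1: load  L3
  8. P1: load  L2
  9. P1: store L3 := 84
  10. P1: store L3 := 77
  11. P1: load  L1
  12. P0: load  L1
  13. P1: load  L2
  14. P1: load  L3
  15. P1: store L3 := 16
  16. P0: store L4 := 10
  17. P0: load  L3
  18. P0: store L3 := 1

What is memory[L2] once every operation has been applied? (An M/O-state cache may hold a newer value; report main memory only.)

memory[L2] = 60

  op1 P1: load  L3 → I/E on L3; bus BusRd; mem=50
  op2 P0: load  L1 → E/I on L1; bus BusRd; mem=70
  op3 P0: store L3 := 88 → M/I on L3; bus BusRdX; mem=50
  op4 P0: load  L0 → E/I on L0; bus BusRd; mem=90
  op5 P1: load  L1 → S/S on L1; bus BusRd; mem=70
  op6 P1: load  L3 → O/S on L3; bus BusRd; mem=50
  op7 P1: load  L3 → O/S on L3; bus (none); mem=50
  op8 P1: load  L2 → I/E on L2; bus BusRd; mem=60
  op9 P1: store L3 := 84 → I/M on L3; bus BusUpgr Flush; mem=88
  op10 P1: store L3 := 77 → I/M on L3; bus (none); mem=88
  op11 P1: load  L1 → S/S on L1; bus (none); mem=70
  op12 P0: load  L1 → S/S on L1; bus (none); mem=70
  op13 P1: load  L2 → I/E on L2; bus (none); mem=60
  op14 P1: load  L3 → I/M on L3; bus (none); mem=88
  op15 P1: store L3 := 16 → I/M on L3; bus (none); mem=88
  op16 P0: store L4 := 10 → M/I on L4; bus BusRdX; mem=80
  op17 P0: load  L3 → S/O on L3; bus BusRd; mem=88
  op18 P0: store L3 := 1 → M/I on L3; bus BusUpgr Flush; mem=16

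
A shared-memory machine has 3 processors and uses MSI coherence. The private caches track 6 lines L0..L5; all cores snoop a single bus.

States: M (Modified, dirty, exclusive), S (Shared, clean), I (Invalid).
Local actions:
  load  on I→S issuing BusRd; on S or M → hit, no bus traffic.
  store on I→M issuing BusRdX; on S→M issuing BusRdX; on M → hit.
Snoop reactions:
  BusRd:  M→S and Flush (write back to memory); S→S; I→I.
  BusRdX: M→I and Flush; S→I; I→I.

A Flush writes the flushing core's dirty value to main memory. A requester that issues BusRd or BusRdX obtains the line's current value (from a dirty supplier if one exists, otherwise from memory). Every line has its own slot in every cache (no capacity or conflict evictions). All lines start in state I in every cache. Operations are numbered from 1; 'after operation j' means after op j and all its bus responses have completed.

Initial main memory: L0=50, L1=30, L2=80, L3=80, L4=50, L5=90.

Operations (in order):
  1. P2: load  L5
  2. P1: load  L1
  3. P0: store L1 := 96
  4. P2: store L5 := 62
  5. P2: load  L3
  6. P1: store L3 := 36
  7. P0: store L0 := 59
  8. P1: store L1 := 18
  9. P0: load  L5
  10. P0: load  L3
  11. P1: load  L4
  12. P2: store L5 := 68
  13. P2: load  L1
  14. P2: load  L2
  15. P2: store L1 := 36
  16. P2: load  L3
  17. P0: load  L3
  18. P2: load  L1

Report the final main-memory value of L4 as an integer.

1. P2: load  L5  bus=[BusRd]  L5: P0=I P1=I P2=S  mem[L5]=90
2. P1: load  L1  bus=[BusRd]  L1: P0=I P1=S P2=I  mem[L1]=30
3. P0: store L1 := 96  bus=[BusRdX]  L1: P0=M P1=I P2=I  mem[L1]=30
4. P2: store L5 := 62  bus=[BusRdX]  L5: P0=I P1=I P2=M  mem[L5]=90
5. P2: load  L3  bus=[BusRd]  L3: P0=I P1=I P2=S  mem[L3]=80
6. P1: store L3 := 36  bus=[BusRdX]  L3: P0=I P1=M P2=I  mem[L3]=80
7. P0: store L0 := 59  bus=[BusRdX]  L0: P0=M P1=I P2=I  mem[L0]=50
8. P1: store L1 := 18  bus=[BusRdX,Flush]  L1: P0=I P1=M P2=I  mem[L1]=96
9. P0: load  L5  bus=[BusRd,Flush]  L5: P0=S P1=I P2=S  mem[L5]=62
10. P0: load  L3  bus=[BusRd,Flush]  L3: P0=S P1=S P2=I  mem[L3]=36
11. P1: load  L4  bus=[BusRd]  L4: P0=I P1=S P2=I  mem[L4]=50
12. P2: store L5 := 68  bus=[BusRdX]  L5: P0=I P1=I P2=M  mem[L5]=62
13. P2: load  L1  bus=[BusRd,Flush]  L1: P0=I P1=S P2=S  mem[L1]=18
14. P2: load  L2  bus=[BusRd]  L2: P0=I P1=I P2=S  mem[L2]=80
15. P2: store L1 := 36  bus=[BusRdX]  L1: P0=I P1=I P2=M  mem[L1]=18
16. P2: load  L3  bus=[BusRd]  L3: P0=S P1=S P2=S  mem[L3]=36
17. P0: load  L3  bus=[-]  L3: P0=S P1=S P2=S  mem[L3]=36
18. P2: load  L1  bus=[-]  L1: P0=I P1=I P2=M  mem[L1]=18

memory[L4] = 50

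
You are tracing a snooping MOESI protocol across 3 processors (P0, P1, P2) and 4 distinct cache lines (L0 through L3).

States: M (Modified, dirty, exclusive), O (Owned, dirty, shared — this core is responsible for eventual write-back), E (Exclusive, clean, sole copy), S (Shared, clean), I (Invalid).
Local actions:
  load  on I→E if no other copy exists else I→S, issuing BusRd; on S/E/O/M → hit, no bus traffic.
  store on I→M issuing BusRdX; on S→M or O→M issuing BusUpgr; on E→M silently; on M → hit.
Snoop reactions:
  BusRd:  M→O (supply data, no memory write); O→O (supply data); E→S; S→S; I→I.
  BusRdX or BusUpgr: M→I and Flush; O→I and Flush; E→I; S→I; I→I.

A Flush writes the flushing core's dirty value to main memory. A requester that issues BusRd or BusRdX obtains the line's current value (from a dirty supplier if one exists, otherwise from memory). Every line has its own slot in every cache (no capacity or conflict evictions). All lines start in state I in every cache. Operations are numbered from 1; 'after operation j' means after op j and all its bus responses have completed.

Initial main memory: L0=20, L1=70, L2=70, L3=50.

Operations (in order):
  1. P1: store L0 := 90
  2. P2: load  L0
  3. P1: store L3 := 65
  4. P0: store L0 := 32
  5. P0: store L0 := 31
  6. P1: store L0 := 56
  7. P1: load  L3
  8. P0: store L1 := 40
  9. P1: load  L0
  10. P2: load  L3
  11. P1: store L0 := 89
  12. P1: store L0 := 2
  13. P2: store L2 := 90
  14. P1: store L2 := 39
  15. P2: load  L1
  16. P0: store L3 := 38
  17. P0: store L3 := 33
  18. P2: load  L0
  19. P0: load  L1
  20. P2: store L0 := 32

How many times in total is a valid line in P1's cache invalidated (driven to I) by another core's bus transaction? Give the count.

step 1: P1: store L0 := 90  ⟶  IMI  (L0)  txn=BusRdX  M[L0]=20
step 2: P2: load  L0  ⟶  IOS  (L0)  txn=BusRd  M[L0]=20
step 3: P1: store L3 := 65  ⟶  IMI  (L3)  txn=BusRdX  M[L3]=50
step 4: P0: store L0 := 32  ⟶  MII  (L0)  txn=BusRdX+Flush  M[L0]=90
step 5: P0: store L0 := 31  ⟶  MII  (L0)  txn=∅  M[L0]=90
step 6: P1: store L0 := 56  ⟶  IMI  (L0)  txn=BusRdX+Flush  M[L0]=31
step 7: P1: load  L3  ⟶  IMI  (L3)  txn=∅  M[L3]=50
step 8: P0: store L1 := 40  ⟶  MII  (L1)  txn=BusRdX  M[L1]=70
step 9: P1: load  L0  ⟶  IMI  (L0)  txn=∅  M[L0]=31
step 10: P2: load  L3  ⟶  IOS  (L3)  txn=BusRd  M[L3]=50
step 11: P1: store L0 := 89  ⟶  IMI  (L0)  txn=∅  M[L0]=31
step 12: P1: store L0 := 2  ⟶  IMI  (L0)  txn=∅  M[L0]=31
step 13: P2: store L2 := 90  ⟶  IIM  (L2)  txn=BusRdX  M[L2]=70
step 14: P1: store L2 := 39  ⟶  IMI  (L2)  txn=BusRdX+Flush  M[L2]=90
step 15: P2: load  L1  ⟶  OIS  (L1)  txn=BusRd  M[L1]=70
step 16: P0: store L3 := 38  ⟶  MII  (L3)  txn=BusRdX+Flush  M[L3]=65
step 17: P0: store L3 := 33  ⟶  MII  (L3)  txn=∅  M[L3]=65
step 18: P2: load  L0  ⟶  IOS  (L0)  txn=BusRd  M[L0]=31
step 19: P0: load  L1  ⟶  OIS  (L1)  txn=∅  M[L1]=70
step 20: P2: store L0 := 32  ⟶  IIM  (L0)  txn=BusUpgr+Flush  M[L0]=2

invalidations = 3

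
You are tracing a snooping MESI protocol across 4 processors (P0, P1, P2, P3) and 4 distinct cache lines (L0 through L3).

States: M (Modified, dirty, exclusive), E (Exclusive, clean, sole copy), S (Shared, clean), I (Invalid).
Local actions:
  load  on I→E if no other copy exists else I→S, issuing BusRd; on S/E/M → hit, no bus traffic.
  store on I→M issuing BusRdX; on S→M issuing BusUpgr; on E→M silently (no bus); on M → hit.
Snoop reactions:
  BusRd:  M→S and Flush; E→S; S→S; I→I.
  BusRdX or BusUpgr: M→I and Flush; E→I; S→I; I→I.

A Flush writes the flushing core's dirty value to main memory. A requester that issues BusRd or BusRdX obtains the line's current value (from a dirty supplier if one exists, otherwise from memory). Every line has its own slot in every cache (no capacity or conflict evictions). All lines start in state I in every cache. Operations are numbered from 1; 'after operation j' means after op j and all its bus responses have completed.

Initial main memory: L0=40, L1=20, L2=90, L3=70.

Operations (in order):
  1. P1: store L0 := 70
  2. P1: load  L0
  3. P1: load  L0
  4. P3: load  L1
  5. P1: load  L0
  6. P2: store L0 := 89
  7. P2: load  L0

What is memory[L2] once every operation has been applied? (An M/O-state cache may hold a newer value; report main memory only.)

memory[L2] = 90

1. P1: store L0 := 70  bus=[BusRdX]  L0: P0=I P1=M P2=I P3=I  mem[L0]=40
2. P1: load  L0  bus=[-]  L0: P0=I P1=M P2=I P3=I  mem[L0]=40
3. P1: load  L0  bus=[-]  L0: P0=I P1=M P2=I P3=I  mem[L0]=40
4. P3: load  L1  bus=[BusRd]  L1: P0=I P1=I P2=I P3=E  mem[L1]=20
5. P1: load  L0  bus=[-]  L0: P0=I P1=M P2=I P3=I  mem[L0]=40
6. P2: store L0 := 89  bus=[BusRdX,Flush]  L0: P0=I P1=I P2=M P3=I  mem[L0]=70
7. P2: load  L0  bus=[-]  L0: P0=I P1=I P2=M P3=I  mem[L0]=70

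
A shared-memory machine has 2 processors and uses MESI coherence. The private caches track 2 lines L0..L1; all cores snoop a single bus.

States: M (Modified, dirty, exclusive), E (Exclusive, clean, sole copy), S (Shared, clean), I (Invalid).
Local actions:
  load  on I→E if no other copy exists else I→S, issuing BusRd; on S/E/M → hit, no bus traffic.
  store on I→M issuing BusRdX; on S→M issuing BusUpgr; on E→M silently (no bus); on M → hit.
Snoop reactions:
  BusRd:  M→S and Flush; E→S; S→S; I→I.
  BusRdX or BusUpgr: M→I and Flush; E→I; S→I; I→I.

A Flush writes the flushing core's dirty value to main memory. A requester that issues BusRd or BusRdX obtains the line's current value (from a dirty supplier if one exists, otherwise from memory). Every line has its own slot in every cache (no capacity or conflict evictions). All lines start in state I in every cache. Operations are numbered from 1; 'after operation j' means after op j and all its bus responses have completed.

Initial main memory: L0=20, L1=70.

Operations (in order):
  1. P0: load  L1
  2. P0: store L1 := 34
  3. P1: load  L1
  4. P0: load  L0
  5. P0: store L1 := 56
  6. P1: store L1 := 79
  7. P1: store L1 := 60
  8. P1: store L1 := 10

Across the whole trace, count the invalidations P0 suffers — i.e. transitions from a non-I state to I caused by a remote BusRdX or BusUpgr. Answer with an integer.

invalidations = 1

[1] P0: load  L1 | P0:E(70), P1:I | bus: BusRd
[2] P0: store L1 := 34 | P0:M(34), P1:I | bus: none
[3] P1: load  L1 | P0:S(34), P1:S(34) | bus: BusRd,Flush
[4] P0: load  L0 | P0:E(20), P1:I | bus: BusRd
[5] P0: store L1 := 56 | P0:M(56), P1:I | bus: BusUpgr
[6] P1: store L1 := 79 | P0:I, P1:M(79) | bus: BusRdX,Flush
[7] P1: store L1 := 60 | P0:I, P1:M(60) | bus: none
[8] P1: store L1 := 10 | P0:I, P1:M(10) | bus: none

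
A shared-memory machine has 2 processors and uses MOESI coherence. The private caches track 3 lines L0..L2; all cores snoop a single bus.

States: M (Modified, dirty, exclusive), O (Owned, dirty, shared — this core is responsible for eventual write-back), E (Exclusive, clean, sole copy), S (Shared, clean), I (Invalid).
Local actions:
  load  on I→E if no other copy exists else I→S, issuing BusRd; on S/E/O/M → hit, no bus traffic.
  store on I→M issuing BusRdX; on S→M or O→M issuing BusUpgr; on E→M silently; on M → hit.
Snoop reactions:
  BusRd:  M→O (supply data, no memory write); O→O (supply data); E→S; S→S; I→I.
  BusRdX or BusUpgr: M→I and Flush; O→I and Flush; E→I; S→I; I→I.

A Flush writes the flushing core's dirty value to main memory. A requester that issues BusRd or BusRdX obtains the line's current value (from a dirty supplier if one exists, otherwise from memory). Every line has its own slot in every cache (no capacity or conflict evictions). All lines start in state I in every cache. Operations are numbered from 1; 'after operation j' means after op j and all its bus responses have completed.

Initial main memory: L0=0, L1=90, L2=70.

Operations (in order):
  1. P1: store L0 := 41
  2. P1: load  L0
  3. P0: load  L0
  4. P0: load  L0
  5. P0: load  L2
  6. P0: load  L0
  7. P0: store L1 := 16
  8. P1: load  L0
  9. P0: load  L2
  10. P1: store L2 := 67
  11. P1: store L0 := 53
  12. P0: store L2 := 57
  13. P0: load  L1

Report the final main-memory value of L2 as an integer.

memory[L2] = 67

1. P1: store L0 := 41  bus=[BusRdX]  L0: P0=I P1=M  mem[L0]=0
2. P1: load  L0  bus=[-]  L0: P0=I P1=M  mem[L0]=0
3. P0: load  L0  bus=[BusRd]  L0: P0=S P1=O  mem[L0]=0
4. P0: load  L0  bus=[-]  L0: P0=S P1=O  mem[L0]=0
5. P0: load  L2  bus=[BusRd]  L2: P0=E P1=I  mem[L2]=70
6. P0: load  L0  bus=[-]  L0: P0=S P1=O  mem[L0]=0
7. P0: store L1 := 16  bus=[BusRdX]  L1: P0=M P1=I  mem[L1]=90
8. P1: load  L0  bus=[-]  L0: P0=S P1=O  mem[L0]=0
9. P0: load  L2  bus=[-]  L2: P0=E P1=I  mem[L2]=70
10. P1: store L2 := 67  bus=[BusRdX]  L2: P0=I P1=M  mem[L2]=70
11. P1: store L0 := 53  bus=[BusUpgr]  L0: P0=I P1=M  mem[L0]=0
12. P0: store L2 := 57  bus=[BusRdX,Flush]  L2: P0=M P1=I  mem[L2]=67
13. P0: load  L1  bus=[-]  L1: P0=M P1=I  mem[L1]=90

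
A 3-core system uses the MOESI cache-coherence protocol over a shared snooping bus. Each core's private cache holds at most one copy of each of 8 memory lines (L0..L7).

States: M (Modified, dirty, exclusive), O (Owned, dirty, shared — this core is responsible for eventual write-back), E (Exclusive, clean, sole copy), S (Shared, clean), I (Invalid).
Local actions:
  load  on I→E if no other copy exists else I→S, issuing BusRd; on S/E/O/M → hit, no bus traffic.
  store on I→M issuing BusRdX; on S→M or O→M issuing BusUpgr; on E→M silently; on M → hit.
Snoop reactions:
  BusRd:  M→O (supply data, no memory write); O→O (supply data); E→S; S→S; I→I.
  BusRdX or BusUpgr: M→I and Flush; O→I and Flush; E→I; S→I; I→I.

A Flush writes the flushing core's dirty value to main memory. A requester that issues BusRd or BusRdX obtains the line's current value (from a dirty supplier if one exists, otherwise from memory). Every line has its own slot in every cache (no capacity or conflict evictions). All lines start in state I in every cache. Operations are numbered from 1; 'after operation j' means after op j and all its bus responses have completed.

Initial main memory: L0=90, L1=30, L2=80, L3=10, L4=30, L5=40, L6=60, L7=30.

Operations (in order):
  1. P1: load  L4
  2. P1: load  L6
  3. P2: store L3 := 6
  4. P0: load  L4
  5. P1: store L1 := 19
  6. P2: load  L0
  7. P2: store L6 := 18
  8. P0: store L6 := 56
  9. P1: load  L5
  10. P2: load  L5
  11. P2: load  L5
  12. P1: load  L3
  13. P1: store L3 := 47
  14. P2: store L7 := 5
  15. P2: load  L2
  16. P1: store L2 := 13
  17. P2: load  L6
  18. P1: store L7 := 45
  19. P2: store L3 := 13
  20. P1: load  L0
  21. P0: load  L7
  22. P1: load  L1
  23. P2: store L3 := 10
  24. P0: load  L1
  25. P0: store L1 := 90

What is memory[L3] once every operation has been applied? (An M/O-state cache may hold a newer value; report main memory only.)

  op1 P1: load  L4 → I/E/I on L4; bus BusRd; mem=30
  op2 P1: load  L6 → I/E/I on L6; bus BusRd; mem=60
  op3 P2: store L3 := 6 → I/I/M on L3; bus BusRdX; mem=10
  op4 P0: load  L4 → S/S/I on L4; bus BusRd; mem=30
  op5 P1: store L1 := 19 → I/M/I on L1; bus BusRdX; mem=30
  op6 P2: load  L0 → I/I/E on L0; bus BusRd; mem=90
  op7 P2: store L6 := 18 → I/I/M on L6; bus BusRdX; mem=60
  op8 P0: store L6 := 56 → M/I/I on L6; bus BusRdX Flush; mem=18
  op9 P1: load  L5 → I/E/I on L5; bus BusRd; mem=40
  op10 P2: load  L5 → I/S/S on L5; bus BusRd; mem=40
  op11 P2: load  L5 → I/S/S on L5; bus (none); mem=40
  op12 P1: load  L3 → I/S/O on L3; bus BusRd; mem=10
  op13 P1: store L3 := 47 → I/M/I on L3; bus BusUpgr Flush; mem=6
  op14 P2: store L7 := 5 → I/I/M on L7; bus BusRdX; mem=30
  op15 P2: load  L2 → I/I/E on L2; bus BusRd; mem=80
  op16 P1: store L2 := 13 → I/M/I on L2; bus BusRdX; mem=80
  op17 P2: load  L6 → O/I/S on L6; bus BusRd; mem=18
  op18 P1: store L7 := 45 → I/M/I on L7; bus BusRdX Flush; mem=5
  op19 P2: store L3 := 13 → I/I/M on L3; bus BusRdX Flush; mem=47
  op20 P1: load  L0 → I/S/S on L0; bus BusRd; mem=90
  op21 P0: load  L7 → S/O/I on L7; bus BusRd; mem=5
  op22 P1: load  L1 → I/M/I on L1; bus (none); mem=30
  op23 P2: store L3 := 10 → I/I/M on L3; bus (none); mem=47
  op24 P0: load  L1 → S/O/I on L1; bus BusRd; mem=30
  op25 P0: store L1 := 90 → M/I/I on L1; bus BusUpgr Flush; mem=19

memory[L3] = 47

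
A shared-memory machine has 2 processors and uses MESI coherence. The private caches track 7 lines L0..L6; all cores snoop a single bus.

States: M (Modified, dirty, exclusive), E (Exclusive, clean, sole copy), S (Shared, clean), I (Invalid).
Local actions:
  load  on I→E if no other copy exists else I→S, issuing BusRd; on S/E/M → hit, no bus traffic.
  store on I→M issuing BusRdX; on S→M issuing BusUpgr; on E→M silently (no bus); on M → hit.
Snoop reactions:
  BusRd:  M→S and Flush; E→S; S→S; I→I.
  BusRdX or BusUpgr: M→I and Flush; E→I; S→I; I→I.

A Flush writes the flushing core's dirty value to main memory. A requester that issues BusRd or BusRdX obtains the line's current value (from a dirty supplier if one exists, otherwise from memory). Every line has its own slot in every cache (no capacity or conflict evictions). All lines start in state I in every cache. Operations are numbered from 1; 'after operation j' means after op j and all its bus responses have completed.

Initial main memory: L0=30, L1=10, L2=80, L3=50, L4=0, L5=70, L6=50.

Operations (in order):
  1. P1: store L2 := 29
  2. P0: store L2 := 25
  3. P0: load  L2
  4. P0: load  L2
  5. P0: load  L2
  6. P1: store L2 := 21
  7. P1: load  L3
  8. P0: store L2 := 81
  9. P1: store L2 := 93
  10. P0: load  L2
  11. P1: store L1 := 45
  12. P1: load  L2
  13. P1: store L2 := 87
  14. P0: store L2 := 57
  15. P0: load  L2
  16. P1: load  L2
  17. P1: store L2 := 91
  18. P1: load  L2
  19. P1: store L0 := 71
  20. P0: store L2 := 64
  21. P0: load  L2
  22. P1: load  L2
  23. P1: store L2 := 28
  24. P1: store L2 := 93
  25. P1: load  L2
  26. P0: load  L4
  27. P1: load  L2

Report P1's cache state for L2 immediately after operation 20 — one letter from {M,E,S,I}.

state = I

[1] P1: store L2 := 29 | P0:I, P1:M(29) | bus: BusRdX
[2] P0: store L2 := 25 | P0:M(25), P1:I | bus: BusRdX,Flush
[3] P0: load  L2 | P0:M(25), P1:I | bus: none
[4] P0: load  L2 | P0:M(25), P1:I | bus: none
[5] P0: load  L2 | P0:M(25), P1:I | bus: none
[6] P1: store L2 := 21 | P0:I, P1:M(21) | bus: BusRdX,Flush
[7] P1: load  L3 | P0:I, P1:E(50) | bus: BusRd
[8] P0: store L2 := 81 | P0:M(81), P1:I | bus: BusRdX,Flush
[9] P1: store L2 := 93 | P0:I, P1:M(93) | bus: BusRdX,Flush
[10] P0: load  L2 | P0:S(93), P1:S(93) | bus: BusRd,Flush
[11] P1: store L1 := 45 | P0:I, P1:M(45) | bus: BusRdX
[12] P1: load  L2 | P0:S(93), P1:S(93) | bus: none
[13] P1: store L2 := 87 | P0:I, P1:M(87) | bus: BusUpgr
[14] P0: store L2 := 57 | P0:M(57), P1:I | bus: BusRdX,Flush
[15] P0: load  L2 | P0:M(57), P1:I | bus: none
[16] P1: load  L2 | P0:S(57), P1:S(57) | bus: BusRd,Flush
[17] P1: store L2 := 91 | P0:I, P1:M(91) | bus: BusUpgr
[18] P1: load  L2 | P0:I, P1:M(91) | bus: none
[19] P1: store L0 := 71 | P0:I, P1:M(71) | bus: BusRdX
[20] P0: store L2 := 64 | P0:M(64), P1:I | bus: BusRdX,Flush
[21] P0: load  L2 | P0:M(64), P1:I | bus: none
[22] P1: load  L2 | P0:S(64), P1:S(64) | bus: BusRd,Flush
[23] P1: store L2 := 28 | P0:I, P1:M(28) | bus: BusUpgr
[24] P1: store L2 := 93 | P0:I, P1:M(93) | bus: none
[25] P1: load  L2 | P0:I, P1:M(93) | bus: none
[26] P0: load  L4 | P0:E(0), P1:I | bus: BusRd
[27] P1: load  L2 | P0:I, P1:M(93) | bus: none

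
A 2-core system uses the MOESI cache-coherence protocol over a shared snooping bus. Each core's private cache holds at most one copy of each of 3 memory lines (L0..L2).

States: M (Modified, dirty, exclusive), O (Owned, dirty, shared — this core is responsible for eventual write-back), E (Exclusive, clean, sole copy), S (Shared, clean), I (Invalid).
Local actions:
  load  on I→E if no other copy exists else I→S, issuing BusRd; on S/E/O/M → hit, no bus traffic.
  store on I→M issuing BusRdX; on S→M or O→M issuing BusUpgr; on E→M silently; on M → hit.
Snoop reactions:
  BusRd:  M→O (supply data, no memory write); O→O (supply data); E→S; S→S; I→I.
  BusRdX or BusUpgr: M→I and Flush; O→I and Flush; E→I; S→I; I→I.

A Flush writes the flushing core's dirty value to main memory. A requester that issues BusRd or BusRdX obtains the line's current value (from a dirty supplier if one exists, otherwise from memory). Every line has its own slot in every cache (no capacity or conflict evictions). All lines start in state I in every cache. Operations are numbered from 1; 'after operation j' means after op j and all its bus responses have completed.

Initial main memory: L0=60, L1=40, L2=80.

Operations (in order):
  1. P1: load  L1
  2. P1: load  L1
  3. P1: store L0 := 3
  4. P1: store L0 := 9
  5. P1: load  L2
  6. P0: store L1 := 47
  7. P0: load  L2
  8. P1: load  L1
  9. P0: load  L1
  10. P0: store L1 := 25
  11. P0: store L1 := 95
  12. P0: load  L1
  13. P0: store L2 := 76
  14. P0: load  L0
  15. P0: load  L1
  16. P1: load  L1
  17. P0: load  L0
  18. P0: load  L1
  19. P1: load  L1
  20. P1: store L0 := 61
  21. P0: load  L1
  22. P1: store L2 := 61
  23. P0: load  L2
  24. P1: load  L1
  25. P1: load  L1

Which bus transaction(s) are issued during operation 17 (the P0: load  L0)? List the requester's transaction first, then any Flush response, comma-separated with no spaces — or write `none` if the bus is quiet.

bus = none

1. P1: load  L1  bus=[BusRd]  L1: P0=I P1=E  mem[L1]=40
2. P1: load  L1  bus=[-]  L1: P0=I P1=E  mem[L1]=40
3. P1: store L0 := 3  bus=[BusRdX]  L0: P0=I P1=M  mem[L0]=60
4. P1: store L0 := 9  bus=[-]  L0: P0=I P1=M  mem[L0]=60
5. P1: load  L2  bus=[BusRd]  L2: P0=I P1=E  mem[L2]=80
6. P0: store L1 := 47  bus=[BusRdX]  L1: P0=M P1=I  mem[L1]=40
7. P0: load  L2  bus=[BusRd]  L2: P0=S P1=S  mem[L2]=80
8. P1: load  L1  bus=[BusRd]  L1: P0=O P1=S  mem[L1]=40
9. P0: load  L1  bus=[-]  L1: P0=O P1=S  mem[L1]=40
10. P0: store L1 := 25  bus=[BusUpgr]  L1: P0=M P1=I  mem[L1]=40
11. P0: store L1 := 95  bus=[-]  L1: P0=M P1=I  mem[L1]=40
12. P0: load  L1  bus=[-]  L1: P0=M P1=I  mem[L1]=40
13. P0: store L2 := 76  bus=[BusUpgr]  L2: P0=M P1=I  mem[L2]=80
14. P0: load  L0  bus=[BusRd]  L0: P0=S P1=O  mem[L0]=60
15. P0: load  L1  bus=[-]  L1: P0=M P1=I  mem[L1]=40
16. P1: load  L1  bus=[BusRd]  L1: P0=O P1=S  mem[L1]=40
17. P0: load  L0  bus=[-]  L0: P0=S P1=O  mem[L0]=60
18. P0: load  L1  bus=[-]  L1: P0=O P1=S  mem[L1]=40
19. P1: load  L1  bus=[-]  L1: P0=O P1=S  mem[L1]=40
20. P1: store L0 := 61  bus=[BusUpgr]  L0: P0=I P1=M  mem[L0]=60
21. P0: load  L1  bus=[-]  L1: P0=O P1=S  mem[L1]=40
22. P1: store L2 := 61  bus=[BusRdX,Flush]  L2: P0=I P1=M  mem[L2]=76
23. P0: load  L2  bus=[BusRd]  L2: P0=S P1=O  mem[L2]=76
24. P1: load  L1  bus=[-]  L1: P0=O P1=S  mem[L1]=40
25. P1: load  L1  bus=[-]  L1: P0=O P1=S  mem[L1]=40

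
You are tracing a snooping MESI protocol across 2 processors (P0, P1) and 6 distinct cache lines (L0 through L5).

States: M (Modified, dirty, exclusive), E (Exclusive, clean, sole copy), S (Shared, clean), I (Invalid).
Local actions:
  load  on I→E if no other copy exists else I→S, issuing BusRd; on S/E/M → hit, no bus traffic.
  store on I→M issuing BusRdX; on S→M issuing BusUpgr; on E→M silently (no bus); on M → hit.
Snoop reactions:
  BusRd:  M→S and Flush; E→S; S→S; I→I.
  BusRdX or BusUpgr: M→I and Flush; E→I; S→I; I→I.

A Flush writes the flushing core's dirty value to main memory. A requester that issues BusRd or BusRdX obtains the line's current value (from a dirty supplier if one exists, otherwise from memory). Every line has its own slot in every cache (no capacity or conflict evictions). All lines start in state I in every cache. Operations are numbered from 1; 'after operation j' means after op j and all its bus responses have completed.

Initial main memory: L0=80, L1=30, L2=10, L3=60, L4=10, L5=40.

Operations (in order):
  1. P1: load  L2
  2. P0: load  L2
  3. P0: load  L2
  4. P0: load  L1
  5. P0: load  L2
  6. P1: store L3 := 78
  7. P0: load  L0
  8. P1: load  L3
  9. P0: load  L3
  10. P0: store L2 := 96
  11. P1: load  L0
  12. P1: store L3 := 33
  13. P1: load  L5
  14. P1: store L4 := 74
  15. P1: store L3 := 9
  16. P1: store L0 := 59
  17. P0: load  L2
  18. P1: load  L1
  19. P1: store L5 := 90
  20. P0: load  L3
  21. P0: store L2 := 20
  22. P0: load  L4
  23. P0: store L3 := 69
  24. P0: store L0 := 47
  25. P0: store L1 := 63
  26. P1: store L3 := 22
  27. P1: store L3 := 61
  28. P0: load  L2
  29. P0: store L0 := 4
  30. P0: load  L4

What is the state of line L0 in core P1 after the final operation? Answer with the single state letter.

state = I

[1] P1: load  L2 | P0:I, P1:E(10) | bus: BusRd
[2] P0: load  L2 | P0:S(10), P1:S(10) | bus: BusRd
[3] P0: load  L2 | P0:S(10), P1:S(10) | bus: none
[4] P0: load  L1 | P0:E(30), P1:I | bus: BusRd
[5] P0: load  L2 | P0:S(10), P1:S(10) | bus: none
[6] P1: store L3 := 78 | P0:I, P1:M(78) | bus: BusRdX
[7] P0: load  L0 | P0:E(80), P1:I | bus: BusRd
[8] P1: load  L3 | P0:I, P1:M(78) | bus: none
[9] P0: load  L3 | P0:S(78), P1:S(78) | bus: BusRd,Flush
[10] P0: store L2 := 96 | P0:M(96), P1:I | bus: BusUpgr
[11] P1: load  L0 | P0:S(80), P1:S(80) | bus: BusRd
[12] P1: store L3 := 33 | P0:I, P1:M(33) | bus: BusUpgr
[13] P1: load  L5 | P0:I, P1:E(40) | bus: BusRd
[14] P1: store L4 := 74 | P0:I, P1:M(74) | bus: BusRdX
[15] P1: store L3 := 9 | P0:I, P1:M(9) | bus: none
[16] P1: store L0 := 59 | P0:I, P1:M(59) | bus: BusUpgr
[17] P0: load  L2 | P0:M(96), P1:I | bus: none
[18] P1: load  L1 | P0:S(30), P1:S(30) | bus: BusRd
[19] P1: store L5 := 90 | P0:I, P1:M(90) | bus: none
[20] P0: load  L3 | P0:S(9), P1:S(9) | bus: BusRd,Flush
[21] P0: store L2 := 20 | P0:M(20), P1:I | bus: none
[22] P0: load  L4 | P0:S(74), P1:S(74) | bus: BusRd,Flush
[23] P0: store L3 := 69 | P0:M(69), P1:I | bus: BusUpgr
[24] P0: store L0 := 47 | P0:M(47), P1:I | bus: BusRdX,Flush
[25] P0: store L1 := 63 | P0:M(63), P1:I | bus: BusUpgr
[26] P1: store L3 := 22 | P0:I, P1:M(22) | bus: BusRdX,Flush
[27] P1: store L3 := 61 | P0:I, P1:M(61) | bus: none
[28] P0: load  L2 | P0:M(20), P1:I | bus: none
[29] P0: store L0 := 4 | P0:M(4), P1:I | bus: none
[30] P0: load  L4 | P0:S(74), P1:S(74) | bus: none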